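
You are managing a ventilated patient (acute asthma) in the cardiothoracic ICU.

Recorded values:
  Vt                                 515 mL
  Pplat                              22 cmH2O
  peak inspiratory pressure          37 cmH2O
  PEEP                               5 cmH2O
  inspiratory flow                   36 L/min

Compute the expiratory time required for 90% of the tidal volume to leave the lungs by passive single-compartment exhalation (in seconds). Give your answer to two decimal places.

1.74

Flow: 36 L/min ÷ 60 = 0.6 L/s.
R = (PIP − Pplat)/V̇ = (37 − 22) / 0.6 = 15.0/0.6 = 25.0 cmH2O·s/L.
C = Vt/(Pplat − PEEP) = 515.0 / (22 − 5) = 515.0/17.0 = 30.294 mL/cmH2O.
τ = R × C = 25.0 × 0.03029 L/cmH2O = 0.7573 s.
t = −τ·ln(1 − 0.90) = −0.7573·ln(0.1) = 1.744 s.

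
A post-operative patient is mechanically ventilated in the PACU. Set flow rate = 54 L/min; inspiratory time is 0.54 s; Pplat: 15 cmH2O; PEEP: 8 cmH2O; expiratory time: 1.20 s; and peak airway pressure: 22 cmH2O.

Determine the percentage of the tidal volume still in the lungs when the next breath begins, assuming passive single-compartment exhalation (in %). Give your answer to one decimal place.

10.8

Flow: 54 L/min ÷ 60 = 0.9 L/s.
Vt = flow × Ti = 0.9 L/s × 0.54 s × 1000 mL/L = 486.0 mL.
R = (PIP − Pplat)/V̇ = (22 − 15) / 0.9 = 7.0/0.9 = 7.778 cmH2O·s/L.
C = Vt/(Pplat − PEEP) = 486.0 / (15 − 8) = 486.0/7.0 = 69.429 mL/cmH2O.
τ = R × C = 7.778 × 0.06943 L/cmH2O = 0.54 s.
Fraction remaining at end-expiration = e^(−Te/τ) = e^(−1.20/0.54) = 0.1084 → 10.84%.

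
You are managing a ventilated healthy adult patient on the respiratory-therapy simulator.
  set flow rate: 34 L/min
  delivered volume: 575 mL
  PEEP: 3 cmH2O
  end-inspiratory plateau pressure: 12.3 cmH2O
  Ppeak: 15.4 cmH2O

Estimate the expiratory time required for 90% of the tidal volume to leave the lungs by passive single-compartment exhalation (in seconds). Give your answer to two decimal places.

Flow: 34 L/min ÷ 60 = 0.5667 L/s.
R = (PIP − Pplat)/V̇ = (15.4 − 12.3) / 0.5667 = 3.1/0.5667 = 5.47 cmH2O·s/L.
C = Vt/(Pplat − PEEP) = 575.0 / (12.3 − 3) = 575.0/9.3 = 61.828 mL/cmH2O.
τ = R × C = 5.47 × 0.06183 L/cmH2O = 0.3382 s.
t = −τ·ln(1 − 0.90) = −0.3382·ln(0.1) = 0.7787 s.

0.78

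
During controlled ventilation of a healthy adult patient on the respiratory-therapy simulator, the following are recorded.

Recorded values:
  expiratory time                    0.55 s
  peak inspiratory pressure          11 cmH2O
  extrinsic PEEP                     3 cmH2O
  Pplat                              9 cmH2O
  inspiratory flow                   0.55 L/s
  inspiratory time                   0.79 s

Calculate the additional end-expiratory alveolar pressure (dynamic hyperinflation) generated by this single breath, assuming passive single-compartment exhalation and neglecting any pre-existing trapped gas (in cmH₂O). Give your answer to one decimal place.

Vt = flow × Ti = 0.55 L/s × 0.79 s × 1000 mL/L = 434.5 mL.
R = (PIP − Pplat)/V̇ = (11 − 9) / 0.55 = 2.0/0.55 = 3.636 cmH2O·s/L.
C = Vt/(Pplat − PEEP) = 434.5 / (9 − 3) = 434.5/6.0 = 72.417 mL/cmH2O.
τ = R × C = 3.636 × 0.07242 L/cmH2O = 0.2633 s.
Fraction remaining = e^(−Te/τ) = e^(−0.55/0.2633) = 0.1238; trapped volume = 434.5 × 0.1238 = 53.791 mL.
Additional alveolar pressure from trapping ≈ V_trapped / C = 53.791 / 72.417 = 0.7428 cmH2O.

0.7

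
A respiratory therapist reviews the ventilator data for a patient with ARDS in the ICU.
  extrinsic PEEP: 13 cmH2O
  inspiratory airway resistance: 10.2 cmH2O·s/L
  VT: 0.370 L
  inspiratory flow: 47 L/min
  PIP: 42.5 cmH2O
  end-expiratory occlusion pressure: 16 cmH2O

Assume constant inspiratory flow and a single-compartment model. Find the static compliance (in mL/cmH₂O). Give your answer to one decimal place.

Flow: 47 L/min ÷ 60 = 0.7833 L/s.
Total PEEP = 16 cmH2O (set 13 + intrinsic 3); this is the baseline alveolar pressure.
Equation of motion (constant flow): PIP = Vt/C + R·V̇ + PEEP.
Vt/C = PIP − R·V̇ − PEEP = 42.5 − 10.2×0.7833 − 16 = 42.5 − 7.99 − 16 = 18.51 cmH2O.
C = Vt / 18.51 = 370 / 18.51 = 19.989 mL/cmH2O.

20.0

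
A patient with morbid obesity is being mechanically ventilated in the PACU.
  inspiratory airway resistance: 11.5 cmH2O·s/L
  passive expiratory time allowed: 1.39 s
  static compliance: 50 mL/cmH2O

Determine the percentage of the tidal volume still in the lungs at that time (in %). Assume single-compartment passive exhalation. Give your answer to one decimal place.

τ = R × C = 11.5 × 50 mL/cmH2O = 11.5 × 0.050 L/cmH2O = 0.575 s.
Passive exhalation: V(t)/V₀ = e^(−t/τ) = e^(−1.39/0.575) = 0.08915.
Fraction remaining = 0.08915 → 8.915%.

8.9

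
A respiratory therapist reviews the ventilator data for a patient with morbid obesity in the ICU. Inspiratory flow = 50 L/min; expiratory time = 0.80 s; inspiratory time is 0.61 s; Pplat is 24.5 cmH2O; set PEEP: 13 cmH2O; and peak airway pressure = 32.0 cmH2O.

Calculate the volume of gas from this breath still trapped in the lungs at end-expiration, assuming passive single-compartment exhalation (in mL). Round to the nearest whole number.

68

Flow: 50 L/min ÷ 60 = 0.8333 L/s.
Vt = flow × Ti = 0.8333 L/s × 0.61 s × 1000 mL/L = 508.31 mL.
R = (PIP − Pplat)/V̇ = (32.0 − 24.5) / 0.8333 = 7.5/0.8333 = 9.0 cmH2O·s/L.
C = Vt/(Pplat − PEEP) = 508.31 / (24.5 − 13) = 508.31/11.5 = 44.201 mL/cmH2O.
τ = R × C = 9.0 × 0.0442 L/cmH2O = 0.3978 s.
Fraction remaining = e^(−Te/τ) = e^(−0.80/0.3978) = 0.1338.
Trapped volume = 508.31 × 0.1338 = 68.012 mL.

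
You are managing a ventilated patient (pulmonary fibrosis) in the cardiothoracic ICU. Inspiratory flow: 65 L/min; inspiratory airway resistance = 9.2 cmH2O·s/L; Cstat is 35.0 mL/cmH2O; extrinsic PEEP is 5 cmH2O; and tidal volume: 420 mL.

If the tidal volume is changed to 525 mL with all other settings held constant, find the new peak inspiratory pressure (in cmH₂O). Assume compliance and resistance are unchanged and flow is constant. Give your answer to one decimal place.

Flow: 65 L/min ÷ 60 = 1.0833 L/s.
PIP = Vt/C + R·V̇ + PEEP (constant-flow equation of motion).
Only the elastic term changes: ΔPIP = ΔVt / C = (525 − 420) / 35.0 = 3.0 cmH2O.
Original PIP = 420/35.0 + 9.2×1.0833 + 5 = 26.966 cmH2O; new PIP = 26.966 + (3.0) = 29.966 cmH2O.

30.0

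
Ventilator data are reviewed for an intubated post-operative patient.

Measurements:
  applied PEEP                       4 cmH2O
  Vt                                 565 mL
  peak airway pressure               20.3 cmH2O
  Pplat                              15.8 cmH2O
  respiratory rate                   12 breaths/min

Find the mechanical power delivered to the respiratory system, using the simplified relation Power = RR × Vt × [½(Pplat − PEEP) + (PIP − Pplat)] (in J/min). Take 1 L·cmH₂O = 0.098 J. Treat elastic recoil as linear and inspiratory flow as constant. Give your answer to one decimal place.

6.9

Per-breath work = Vt × [½(Pplat−PEEP) + (PIP−Pplat)] = 0.565 × [0.5×11.8 + 4.5] = 0.565 × 10.4 = 5.876 L·cmH2O.
Power = 12 × 5.876 = 70.512 L·cmH2O/min.
× 0.098 J/(L·cmH2O) → 6.91 J/min.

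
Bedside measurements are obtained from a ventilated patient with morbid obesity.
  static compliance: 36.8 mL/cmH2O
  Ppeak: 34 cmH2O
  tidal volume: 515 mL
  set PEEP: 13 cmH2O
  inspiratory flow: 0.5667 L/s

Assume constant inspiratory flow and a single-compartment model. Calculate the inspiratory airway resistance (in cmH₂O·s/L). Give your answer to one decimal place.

Equation of motion (constant flow): PIP = Vt/C + R·V̇ + PEEP.
R·V̇ = PIP − Vt/C − PEEP = 34 − 515/36.8 − 13 = 34 − 13.995 − 13 = 7.005 cmH2O.
R = 7.005 / 0.5667 = 12.361 cmH2O·s/L.

12.4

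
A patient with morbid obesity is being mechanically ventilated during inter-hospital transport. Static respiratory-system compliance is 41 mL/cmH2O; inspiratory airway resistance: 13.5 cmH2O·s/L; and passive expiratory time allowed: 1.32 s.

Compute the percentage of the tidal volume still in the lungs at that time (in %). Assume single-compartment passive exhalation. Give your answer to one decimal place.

9.2

τ = R × C = 13.5 × 41 mL/cmH2O = 13.5 × 0.041 L/cmH2O = 0.5535 s.
Passive exhalation: V(t)/V₀ = e^(−t/τ) = e^(−1.32/0.5535) = 0.09211.
Fraction remaining = 0.09211 → 9.211%.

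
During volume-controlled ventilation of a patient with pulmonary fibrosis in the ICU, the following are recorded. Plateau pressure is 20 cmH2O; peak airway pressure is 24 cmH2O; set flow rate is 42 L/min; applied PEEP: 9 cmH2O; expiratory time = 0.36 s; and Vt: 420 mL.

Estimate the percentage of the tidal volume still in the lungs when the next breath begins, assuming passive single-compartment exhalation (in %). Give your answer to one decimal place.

Flow: 42 L/min ÷ 60 = 0.7 L/s.
R = (PIP − Pplat)/V̇ = (24 − 20) / 0.7 = 4.0/0.7 = 5.714 cmH2O·s/L.
C = Vt/(Pplat − PEEP) = 420.0 / (20 − 9) = 420.0/11.0 = 38.182 mL/cmH2O.
τ = R × C = 5.714 × 0.03818 L/cmH2O = 0.2182 s.
Fraction remaining at end-expiration = e^(−Te/τ) = e^(−0.36/0.2182) = 0.1921 → 19.21%.

19.2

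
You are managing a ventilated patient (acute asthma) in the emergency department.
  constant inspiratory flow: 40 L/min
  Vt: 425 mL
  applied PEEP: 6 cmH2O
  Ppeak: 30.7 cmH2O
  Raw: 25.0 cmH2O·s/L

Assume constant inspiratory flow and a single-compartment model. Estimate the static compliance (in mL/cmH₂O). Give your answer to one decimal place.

52.9

Flow: 40 L/min ÷ 60 = 0.6667 L/s.
Equation of motion (constant flow): PIP = Vt/C + R·V̇ + PEEP.
Vt/C = PIP − R·V̇ − PEEP = 30.7 − 25.0×0.6667 − 6 = 30.7 − 16.668 − 6 = 8.032 cmH2O.
C = Vt / 8.032 = 425 / 8.032 = 52.913 mL/cmH2O.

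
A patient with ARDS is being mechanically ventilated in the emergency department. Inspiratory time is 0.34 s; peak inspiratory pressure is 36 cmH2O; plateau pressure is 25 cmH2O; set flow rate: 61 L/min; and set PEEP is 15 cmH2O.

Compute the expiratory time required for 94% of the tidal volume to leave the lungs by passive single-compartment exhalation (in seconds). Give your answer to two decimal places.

1.05

Flow: 61 L/min ÷ 60 = 1.0167 L/s.
Vt = flow × Ti = 1.0167 L/s × 0.34 s × 1000 mL/L = 345.68 mL.
R = (PIP − Pplat)/V̇ = (36 − 25) / 1.0167 = 11.0/1.0167 = 10.819 cmH2O·s/L.
C = Vt/(Pplat − PEEP) = 345.68 / (25 − 15) = 345.68/10.0 = 34.568 mL/cmH2O.
τ = R × C = 10.819 × 0.03457 L/cmH2O = 0.374 s.
t = −τ·ln(1 − 0.94) = −0.374·ln(0.06) = 1.052 s.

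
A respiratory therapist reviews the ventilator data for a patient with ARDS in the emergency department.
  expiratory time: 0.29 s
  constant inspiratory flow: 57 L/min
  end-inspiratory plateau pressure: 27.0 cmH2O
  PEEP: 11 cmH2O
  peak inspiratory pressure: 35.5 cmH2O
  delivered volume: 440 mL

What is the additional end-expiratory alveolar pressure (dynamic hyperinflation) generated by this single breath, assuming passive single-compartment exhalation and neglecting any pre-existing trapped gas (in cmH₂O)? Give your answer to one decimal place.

Flow: 57 L/min ÷ 60 = 0.95 L/s.
R = (PIP − Pplat)/V̇ = (35.5 − 27.0) / 0.95 = 8.5/0.95 = 8.947 cmH2O·s/L.
C = Vt/(Pplat − PEEP) = 440.0 / (27.0 − 11) = 440.0/16.0 = 27.5 mL/cmH2O.
τ = R × C = 8.947 × 0.0275 L/cmH2O = 0.246 s.
Fraction remaining = e^(−Te/τ) = e^(−0.29/0.246) = 0.3076; trapped volume = 440.0 × 0.3076 = 135.34 mL.
Additional alveolar pressure from trapping ≈ V_trapped / C = 135.34 / 27.5 = 4.921 cmH2O.

4.9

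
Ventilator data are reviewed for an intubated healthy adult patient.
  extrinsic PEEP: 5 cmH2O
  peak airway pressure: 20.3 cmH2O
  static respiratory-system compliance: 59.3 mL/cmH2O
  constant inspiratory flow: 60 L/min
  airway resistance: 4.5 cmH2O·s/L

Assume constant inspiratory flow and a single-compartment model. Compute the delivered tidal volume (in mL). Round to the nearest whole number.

640

Flow: 60 L/min ÷ 60 = 1 L/s.
Equation of motion (constant flow): PIP = Vt/C + R·V̇ + PEEP.
Vt/C = PIP − R·V̇ − PEEP = 20.3 − 4.5 − 5 = 10.8 cmH2O.
Vt = C × 10.8 = 59.3 × 10.8 = 640.44 mL.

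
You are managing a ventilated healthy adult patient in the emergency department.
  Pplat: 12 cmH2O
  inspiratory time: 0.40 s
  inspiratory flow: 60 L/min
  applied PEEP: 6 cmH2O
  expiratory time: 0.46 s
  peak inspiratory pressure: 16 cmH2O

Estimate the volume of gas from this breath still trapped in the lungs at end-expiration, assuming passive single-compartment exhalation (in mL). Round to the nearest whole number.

Flow: 60 L/min ÷ 60 = 1 L/s.
Vt = flow × Ti = 1 L/s × 0.40 s × 1000 mL/L = 400.0 mL.
R = (PIP − Pplat)/V̇ = (16 − 12) / 1 = 4.0/1 = 4.0 cmH2O·s/L.
C = Vt/(Pplat − PEEP) = 400.0 / (12 − 6) = 400.0/6.0 = 66.667 mL/cmH2O.
τ = R × C = 4.0 × 0.06667 L/cmH2O = 0.2667 s.
Fraction remaining = e^(−Te/τ) = e^(−0.46/0.2667) = 0.1782.
Trapped volume = 400.0 × 0.1782 = 71.28 mL.

71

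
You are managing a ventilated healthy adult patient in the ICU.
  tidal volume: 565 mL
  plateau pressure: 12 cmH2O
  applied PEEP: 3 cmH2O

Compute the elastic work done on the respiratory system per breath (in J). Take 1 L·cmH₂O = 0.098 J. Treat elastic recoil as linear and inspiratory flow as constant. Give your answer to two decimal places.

0.25

Elastic work ≈ ½ × (Pplat − PEEP) × Vt = 0.5 × (12 − 3) × 0.565 L = 0.5 × 9.0 × 0.565 = 2.543 L·cmH2O.
× 0.098 J/(L·cmH2O) → 0.2492 J.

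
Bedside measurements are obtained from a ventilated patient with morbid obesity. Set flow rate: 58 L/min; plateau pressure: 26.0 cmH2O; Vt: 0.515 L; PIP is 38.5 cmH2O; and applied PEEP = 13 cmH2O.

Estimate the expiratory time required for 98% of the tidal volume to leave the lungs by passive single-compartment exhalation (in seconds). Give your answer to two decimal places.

2.00

Flow: 58 L/min ÷ 60 = 0.9667 L/s.
R = (PIP − Pplat)/V̇ = (38.5 − 26.0) / 0.9667 = 12.5/0.9667 = 12.931 cmH2O·s/L.
C = Vt/(Pplat − PEEP) = 515.0 / (26.0 − 13) = 515.0/13.0 = 39.615 mL/cmH2O.
τ = R × C = 12.931 × 0.03962 L/cmH2O = 0.5123 s.
t = −τ·ln(1 − 0.98) = −0.5123·ln(0.02) = 2.004 s.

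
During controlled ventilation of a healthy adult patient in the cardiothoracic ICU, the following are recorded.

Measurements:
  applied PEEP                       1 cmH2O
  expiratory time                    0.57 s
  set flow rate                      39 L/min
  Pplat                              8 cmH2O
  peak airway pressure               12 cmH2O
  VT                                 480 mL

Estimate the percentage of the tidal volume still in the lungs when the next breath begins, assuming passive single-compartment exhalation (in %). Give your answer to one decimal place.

25.9

Flow: 39 L/min ÷ 60 = 0.65 L/s.
R = (PIP − Pplat)/V̇ = (12 − 8) / 0.65 = 4.0/0.65 = 6.154 cmH2O·s/L.
C = Vt/(Pplat − PEEP) = 480.0 / (8 − 1) = 480.0/7.0 = 68.571 mL/cmH2O.
τ = R × C = 6.154 × 0.06857 L/cmH2O = 0.422 s.
Fraction remaining at end-expiration = e^(−Te/τ) = e^(−0.57/0.422) = 0.2591 → 25.91%.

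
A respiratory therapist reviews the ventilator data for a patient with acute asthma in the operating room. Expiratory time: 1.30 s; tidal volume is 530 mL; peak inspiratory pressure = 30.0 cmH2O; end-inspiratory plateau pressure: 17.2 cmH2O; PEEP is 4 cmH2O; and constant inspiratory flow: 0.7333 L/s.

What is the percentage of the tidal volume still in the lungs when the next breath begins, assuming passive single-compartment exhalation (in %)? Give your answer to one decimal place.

R = (PIP − Pplat)/V̇ = (30.0 − 17.2) / 0.7333 = 12.8/0.7333 = 17.455 cmH2O·s/L.
C = Vt/(Pplat − PEEP) = 530.0 / (17.2 − 4) = 530.0/13.2 = 40.152 mL/cmH2O.
τ = R × C = 17.455 × 0.04015 L/cmH2O = 0.7008 s.
Fraction remaining at end-expiration = e^(−Te/τ) = e^(−1.30/0.7008) = 0.1564 → 15.64%.

15.6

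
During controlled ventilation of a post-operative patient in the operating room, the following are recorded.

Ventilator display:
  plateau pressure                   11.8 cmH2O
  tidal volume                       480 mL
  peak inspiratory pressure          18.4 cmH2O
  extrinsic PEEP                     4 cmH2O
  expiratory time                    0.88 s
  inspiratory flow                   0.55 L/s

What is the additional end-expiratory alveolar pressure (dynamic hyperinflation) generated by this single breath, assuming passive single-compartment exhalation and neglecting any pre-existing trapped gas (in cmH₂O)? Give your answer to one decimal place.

2.4

R = (PIP − Pplat)/V̇ = (18.4 − 11.8) / 0.55 = 6.6/0.55 = 12.0 cmH2O·s/L.
C = Vt/(Pplat − PEEP) = 480.0 / (11.8 − 4) = 480.0/7.8 = 61.538 mL/cmH2O.
τ = R × C = 12.0 × 0.06154 L/cmH2O = 0.7385 s.
Fraction remaining = e^(−Te/τ) = e^(−0.88/0.7385) = 0.3037; trapped volume = 480.0 × 0.3037 = 145.78 mL.
Additional alveolar pressure from trapping ≈ V_trapped / C = 145.78 / 61.538 = 2.369 cmH2O.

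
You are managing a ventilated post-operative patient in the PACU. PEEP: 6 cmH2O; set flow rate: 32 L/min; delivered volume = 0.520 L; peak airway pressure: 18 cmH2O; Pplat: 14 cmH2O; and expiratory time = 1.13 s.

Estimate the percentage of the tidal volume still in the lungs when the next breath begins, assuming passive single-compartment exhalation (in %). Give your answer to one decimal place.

Flow: 32 L/min ÷ 60 = 0.5333 L/s.
R = (PIP − Pplat)/V̇ = (18 − 14) / 0.5333 = 4.0/0.5333 = 7.5 cmH2O·s/L.
C = Vt/(Pplat − PEEP) = 520.0 / (14 − 6) = 520.0/8.0 = 65.0 mL/cmH2O.
τ = R × C = 7.5 × 0.065 L/cmH2O = 0.4875 s.
Fraction remaining at end-expiration = e^(−Te/τ) = e^(−1.13/0.4875) = 0.09848 → 9.848%.

9.8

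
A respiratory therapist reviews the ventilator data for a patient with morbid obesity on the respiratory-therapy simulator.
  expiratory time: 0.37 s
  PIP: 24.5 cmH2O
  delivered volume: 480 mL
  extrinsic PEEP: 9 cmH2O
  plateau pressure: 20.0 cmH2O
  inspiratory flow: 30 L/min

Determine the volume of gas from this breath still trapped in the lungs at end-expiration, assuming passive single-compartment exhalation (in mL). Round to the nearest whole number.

187

Flow: 30 L/min ÷ 60 = 0.5 L/s.
R = (PIP − Pplat)/V̇ = (24.5 − 20.0) / 0.5 = 4.5/0.5 = 9.0 cmH2O·s/L.
C = Vt/(Pplat − PEEP) = 480.0 / (20.0 − 9) = 480.0/11.0 = 43.636 mL/cmH2O.
τ = R × C = 9.0 × 0.04364 L/cmH2O = 0.3928 s.
Fraction remaining = e^(−Te/τ) = e^(−0.37/0.3928) = 0.3899.
Trapped volume = 480.0 × 0.3899 = 187.15 mL.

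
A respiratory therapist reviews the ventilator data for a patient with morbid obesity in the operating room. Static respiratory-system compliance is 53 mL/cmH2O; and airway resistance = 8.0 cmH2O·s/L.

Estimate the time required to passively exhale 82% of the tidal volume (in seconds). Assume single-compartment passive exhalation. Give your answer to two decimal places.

τ = R × C = 8.0 × 53 mL/cmH2O = 8.0 × 0.053 L/cmH2O = 0.424 s.
Exhaled fraction f = 1 − e^(−t/τ) → t = −τ·ln(1 − f) = −0.424·ln(0.18) = 0.7271 s.

0.73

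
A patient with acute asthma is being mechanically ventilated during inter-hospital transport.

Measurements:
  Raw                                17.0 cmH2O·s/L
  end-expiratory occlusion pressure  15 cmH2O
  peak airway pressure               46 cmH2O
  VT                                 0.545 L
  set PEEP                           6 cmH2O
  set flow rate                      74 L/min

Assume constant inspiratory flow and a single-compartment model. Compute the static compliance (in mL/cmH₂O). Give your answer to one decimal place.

54.3

Flow: 74 L/min ÷ 60 = 1.2333 L/s.
Total PEEP = 15 cmH2O (set 6 + intrinsic 9); this is the baseline alveolar pressure.
Equation of motion (constant flow): PIP = Vt/C + R·V̇ + PEEP.
Vt/C = PIP − R·V̇ − PEEP = 46 − 17.0×1.2333 − 15 = 46 − 20.966 − 15 = 10.034 cmH2O.
C = Vt / 10.034 = 545 / 10.034 = 54.315 mL/cmH2O.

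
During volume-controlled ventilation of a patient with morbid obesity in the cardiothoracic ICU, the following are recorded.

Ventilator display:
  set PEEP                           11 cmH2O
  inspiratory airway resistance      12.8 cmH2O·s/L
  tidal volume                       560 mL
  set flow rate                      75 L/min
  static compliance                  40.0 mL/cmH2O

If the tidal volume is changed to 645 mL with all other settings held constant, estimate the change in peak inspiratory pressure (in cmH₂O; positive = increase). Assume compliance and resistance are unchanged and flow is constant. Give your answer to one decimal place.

2.1

PIP = Vt/C + R·V̇ + PEEP (constant-flow equation of motion).
Only the elastic term changes: ΔPIP = ΔVt / C = (645 − 560) / 40.0 = 2.125 cmH2O.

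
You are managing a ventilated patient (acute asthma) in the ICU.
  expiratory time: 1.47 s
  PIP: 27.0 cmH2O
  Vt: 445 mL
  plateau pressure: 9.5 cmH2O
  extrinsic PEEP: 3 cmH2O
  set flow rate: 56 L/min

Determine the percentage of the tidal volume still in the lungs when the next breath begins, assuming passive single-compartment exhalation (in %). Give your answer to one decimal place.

Flow: 56 L/min ÷ 60 = 0.9333 L/s.
R = (PIP − Pplat)/V̇ = (27.0 − 9.5) / 0.9333 = 17.5/0.9333 = 18.751 cmH2O·s/L.
C = Vt/(Pplat − PEEP) = 445.0 / (9.5 − 3) = 445.0/6.5 = 68.462 mL/cmH2O.
τ = R × C = 18.751 × 0.06846 L/cmH2O = 1.284 s.
Fraction remaining at end-expiration = e^(−Te/τ) = e^(−1.47/1.284) = 0.3183 → 31.83%.

31.8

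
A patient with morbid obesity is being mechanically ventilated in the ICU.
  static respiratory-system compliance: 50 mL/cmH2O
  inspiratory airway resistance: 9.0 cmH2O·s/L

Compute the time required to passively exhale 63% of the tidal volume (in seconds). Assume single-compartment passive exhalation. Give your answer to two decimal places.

τ = R × C = 9.0 × 50 mL/cmH2O = 9.0 × 0.050 L/cmH2O = 0.45 s.
Exhaled fraction f = 1 − e^(−t/τ) → t = −τ·ln(1 − f) = −0.45·ln(0.37) = 0.4474 s.

0.45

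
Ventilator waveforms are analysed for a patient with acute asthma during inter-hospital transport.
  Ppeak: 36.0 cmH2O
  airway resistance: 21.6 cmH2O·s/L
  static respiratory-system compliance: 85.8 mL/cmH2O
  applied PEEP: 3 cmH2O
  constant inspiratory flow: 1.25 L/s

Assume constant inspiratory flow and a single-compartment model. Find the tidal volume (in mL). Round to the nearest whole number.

515

Equation of motion (constant flow): PIP = Vt/C + R·V̇ + PEEP.
Vt/C = PIP − R·V̇ − PEEP = 36.0 − 27.0 − 3 = 6.0 cmH2O.
Vt = C × 6.0 = 85.8 × 6.0 = 514.8 mL.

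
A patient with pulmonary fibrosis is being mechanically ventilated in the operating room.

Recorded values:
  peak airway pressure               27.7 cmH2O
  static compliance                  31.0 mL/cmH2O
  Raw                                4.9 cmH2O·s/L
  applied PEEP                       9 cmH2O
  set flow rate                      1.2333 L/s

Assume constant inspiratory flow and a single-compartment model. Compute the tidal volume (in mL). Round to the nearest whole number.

392

Equation of motion (constant flow): PIP = Vt/C + R·V̇ + PEEP.
Vt/C = PIP − R·V̇ − PEEP = 27.7 − 6.043 − 9 = 12.657 cmH2O.
Vt = C × 12.657 = 31.0 × 12.657 = 392.37 mL.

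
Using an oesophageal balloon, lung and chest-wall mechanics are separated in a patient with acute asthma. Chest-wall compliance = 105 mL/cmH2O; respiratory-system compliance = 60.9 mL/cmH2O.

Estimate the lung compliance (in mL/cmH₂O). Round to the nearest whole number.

145

1/CL = 1/Crs − 1/Ccw.
1/CL = 1/60.9 − 1/105 = 0.006897.
CL = 144.99 mL/cmH2O.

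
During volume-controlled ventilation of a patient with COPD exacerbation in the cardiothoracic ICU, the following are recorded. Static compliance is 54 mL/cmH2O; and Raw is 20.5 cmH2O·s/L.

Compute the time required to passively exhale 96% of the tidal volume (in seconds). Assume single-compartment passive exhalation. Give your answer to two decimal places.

3.56

τ = R × C = 20.5 × 54 mL/cmH2O = 20.5 × 0.054 L/cmH2O = 1.107 s.
Exhaled fraction f = 1 − e^(−t/τ) → t = −τ·ln(1 − f) = −1.107·ln(0.04) = 3.563 s.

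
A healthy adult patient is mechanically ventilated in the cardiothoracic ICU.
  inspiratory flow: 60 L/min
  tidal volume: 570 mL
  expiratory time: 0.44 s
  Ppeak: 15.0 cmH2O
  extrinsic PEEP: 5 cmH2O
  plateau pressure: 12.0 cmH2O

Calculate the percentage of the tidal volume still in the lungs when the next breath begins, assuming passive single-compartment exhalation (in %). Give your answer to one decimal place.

Flow: 60 L/min ÷ 60 = 1 L/s.
R = (PIP − Pplat)/V̇ = (15.0 − 12.0) / 1 = 3.0/1 = 3.0 cmH2O·s/L.
C = Vt/(Pplat − PEEP) = 570.0 / (12.0 − 5) = 570.0/7.0 = 81.429 mL/cmH2O.
τ = R × C = 3.0 × 0.08143 L/cmH2O = 0.2443 s.
Fraction remaining at end-expiration = e^(−Te/τ) = e^(−0.44/0.2443) = 0.1651 → 16.51%.

16.5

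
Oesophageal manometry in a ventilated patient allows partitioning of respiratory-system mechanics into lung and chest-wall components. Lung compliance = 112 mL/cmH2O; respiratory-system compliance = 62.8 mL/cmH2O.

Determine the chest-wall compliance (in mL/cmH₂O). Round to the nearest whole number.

1/Ccw = 1/Crs − 1/CL.
1/Ccw = 1/62.8 − 1/112 = 0.006995.
Ccw = 142.96 mL/cmH2O.

143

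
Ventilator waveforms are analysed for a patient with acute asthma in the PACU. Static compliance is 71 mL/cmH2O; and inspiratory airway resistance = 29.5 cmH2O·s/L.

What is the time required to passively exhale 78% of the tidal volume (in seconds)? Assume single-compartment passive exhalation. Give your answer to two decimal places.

3.17

τ = R × C = 29.5 × 71 mL/cmH2O = 29.5 × 0.071 L/cmH2O = 2.095 s.
Exhaled fraction f = 1 − e^(−t/τ) → t = −τ·ln(1 − f) = −2.095·ln(0.22) = 3.172 s.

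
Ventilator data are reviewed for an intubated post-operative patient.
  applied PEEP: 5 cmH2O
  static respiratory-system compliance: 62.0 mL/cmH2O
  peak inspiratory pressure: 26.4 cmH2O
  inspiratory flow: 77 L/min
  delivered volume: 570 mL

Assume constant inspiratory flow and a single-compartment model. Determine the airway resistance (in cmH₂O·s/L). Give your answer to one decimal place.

9.5

Flow: 77 L/min ÷ 60 = 1.2833 L/s.
Equation of motion (constant flow): PIP = Vt/C + R·V̇ + PEEP.
R·V̇ = PIP − Vt/C − PEEP = 26.4 − 570/62.0 − 5 = 26.4 − 9.194 − 5 = 12.206 cmH2O.
R = 12.206 / 1.2833 = 9.511 cmH2O·s/L.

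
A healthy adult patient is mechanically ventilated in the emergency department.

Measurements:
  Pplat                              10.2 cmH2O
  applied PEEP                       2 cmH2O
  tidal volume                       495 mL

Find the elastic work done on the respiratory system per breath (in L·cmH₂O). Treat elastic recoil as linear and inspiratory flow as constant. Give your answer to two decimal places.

Elastic work ≈ ½ × (Pplat − PEEP) × Vt = 0.5 × (10.2 − 2) × 0.495 L = 0.5 × 8.2 × 0.495 = 2.03 L·cmH2O.

2.03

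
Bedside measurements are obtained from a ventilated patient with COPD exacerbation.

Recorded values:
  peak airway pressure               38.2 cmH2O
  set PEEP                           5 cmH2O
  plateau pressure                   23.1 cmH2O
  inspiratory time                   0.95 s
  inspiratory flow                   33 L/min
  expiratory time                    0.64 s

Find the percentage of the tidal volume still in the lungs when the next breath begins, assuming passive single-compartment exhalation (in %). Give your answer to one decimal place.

44.6

Flow: 33 L/min ÷ 60 = 0.55 L/s.
Vt = flow × Ti = 0.55 L/s × 0.95 s × 1000 mL/L = 522.5 mL.
R = (PIP − Pplat)/V̇ = (38.2 − 23.1) / 0.55 = 15.1/0.55 = 27.455 cmH2O·s/L.
C = Vt/(Pplat − PEEP) = 522.5 / (23.1 − 5) = 522.5/18.1 = 28.867 mL/cmH2O.
τ = R × C = 27.455 × 0.02887 L/cmH2O = 0.7926 s.
Fraction remaining at end-expiration = e^(−Te/τ) = e^(−0.64/0.7926) = 0.446 → 44.6%.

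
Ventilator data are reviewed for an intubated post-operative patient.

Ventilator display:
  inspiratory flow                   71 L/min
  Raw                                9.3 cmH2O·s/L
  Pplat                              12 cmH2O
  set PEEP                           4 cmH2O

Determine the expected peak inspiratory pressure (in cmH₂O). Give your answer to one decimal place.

Flow: 71 L/min ÷ 60 = 1.1833 L/s.
PIP = Pplat + Raw × flow = 12 + 9.3 × 1.1833 = 12 + 11.005 = 23.005 cmH2O.

23.0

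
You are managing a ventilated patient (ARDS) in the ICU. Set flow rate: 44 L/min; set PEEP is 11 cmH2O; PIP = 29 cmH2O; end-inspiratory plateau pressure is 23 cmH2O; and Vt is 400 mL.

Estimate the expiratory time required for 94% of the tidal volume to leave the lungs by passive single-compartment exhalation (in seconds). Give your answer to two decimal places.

Flow: 44 L/min ÷ 60 = 0.7333 L/s.
R = (PIP − Pplat)/V̇ = (29 − 23) / 0.7333 = 6.0/0.7333 = 8.182 cmH2O·s/L.
C = Vt/(Pplat − PEEP) = 400.0 / (23 − 11) = 400.0/12.0 = 33.333 mL/cmH2O.
τ = R × C = 8.182 × 0.03333 L/cmH2O = 0.2727 s.
t = −τ·ln(1 − 0.94) = −0.2727·ln(0.06) = 0.7672 s.

0.77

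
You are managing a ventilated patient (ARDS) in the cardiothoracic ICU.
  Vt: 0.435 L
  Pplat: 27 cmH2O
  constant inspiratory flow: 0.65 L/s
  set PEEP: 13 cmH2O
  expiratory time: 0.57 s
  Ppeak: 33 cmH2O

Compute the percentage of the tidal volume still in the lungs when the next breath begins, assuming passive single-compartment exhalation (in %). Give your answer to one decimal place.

13.7

R = (PIP − Pplat)/V̇ = (33 − 27) / 0.65 = 6.0/0.65 = 9.231 cmH2O·s/L.
C = Vt/(Pplat − PEEP) = 435.0 / (27 − 13) = 435.0/14.0 = 31.071 mL/cmH2O.
τ = R × C = 9.231 × 0.03107 L/cmH2O = 0.2868 s.
Fraction remaining at end-expiration = e^(−Te/τ) = e^(−0.57/0.2868) = 0.137 → 13.7%.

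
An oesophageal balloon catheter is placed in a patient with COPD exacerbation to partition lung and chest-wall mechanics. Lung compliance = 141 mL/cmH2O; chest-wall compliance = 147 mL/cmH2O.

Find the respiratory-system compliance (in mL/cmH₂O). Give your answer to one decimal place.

Lung and chest wall are elastances in series: 1/Crs = 1/CL + 1/Ccw.
1/Crs = 1/141 + 1/147 = 0.01389.
Crs = 71.994 mL/cmH2O.

72.0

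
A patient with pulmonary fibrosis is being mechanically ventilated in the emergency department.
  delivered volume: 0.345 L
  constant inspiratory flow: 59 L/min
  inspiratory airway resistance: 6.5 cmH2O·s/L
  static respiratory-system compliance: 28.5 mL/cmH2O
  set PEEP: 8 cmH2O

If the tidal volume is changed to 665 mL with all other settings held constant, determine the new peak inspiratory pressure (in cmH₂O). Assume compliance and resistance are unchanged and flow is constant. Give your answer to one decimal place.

Flow: 59 L/min ÷ 60 = 0.9833 L/s.
PIP = Vt/C + R·V̇ + PEEP (constant-flow equation of motion).
Only the elastic term changes: ΔPIP = ΔVt / C = (665 − 345) / 28.5 = 11.228 cmH2O.
Original PIP = 345/28.5 + 6.5×0.9833 + 8 = 26.497 cmH2O; new PIP = 26.497 + (11.228) = 37.725 cmH2O.

37.7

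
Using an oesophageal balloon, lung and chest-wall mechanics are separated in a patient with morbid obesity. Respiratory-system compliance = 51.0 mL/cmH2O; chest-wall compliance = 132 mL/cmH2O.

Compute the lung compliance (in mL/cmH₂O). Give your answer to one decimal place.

1/CL = 1/Crs − 1/Ccw.
1/CL = 1/51.0 − 1/132 = 0.01203.
CL = 83.126 mL/cmH2O.

83.1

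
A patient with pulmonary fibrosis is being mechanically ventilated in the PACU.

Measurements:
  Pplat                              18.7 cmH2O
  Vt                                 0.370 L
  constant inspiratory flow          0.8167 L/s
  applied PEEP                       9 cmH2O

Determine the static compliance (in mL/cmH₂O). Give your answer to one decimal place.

Cstat = Vt / (Pplat − PEEP) = 370 / (18.7 − 9) = 370 / 9.7 = 38.144 mL/cmH2O.

38.1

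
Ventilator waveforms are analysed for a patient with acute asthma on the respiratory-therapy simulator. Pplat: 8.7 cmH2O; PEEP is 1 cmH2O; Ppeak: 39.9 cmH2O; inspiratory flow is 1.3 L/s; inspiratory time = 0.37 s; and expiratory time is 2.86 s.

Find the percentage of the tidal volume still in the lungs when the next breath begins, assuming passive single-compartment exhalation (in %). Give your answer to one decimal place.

14.8

Vt = flow × Ti = 1.3 L/s × 0.37 s × 1000 mL/L = 481.0 mL.
R = (PIP − Pplat)/V̇ = (39.9 − 8.7) / 1.3 = 31.2/1.3 = 24.0 cmH2O·s/L.
C = Vt/(Pplat − PEEP) = 481.0 / (8.7 − 1) = 481.0/7.7 = 62.468 mL/cmH2O.
τ = R × C = 24.0 × 0.06247 L/cmH2O = 1.499 s.
Fraction remaining at end-expiration = e^(−Te/τ) = e^(−2.86/1.499) = 0.1484 → 14.84%.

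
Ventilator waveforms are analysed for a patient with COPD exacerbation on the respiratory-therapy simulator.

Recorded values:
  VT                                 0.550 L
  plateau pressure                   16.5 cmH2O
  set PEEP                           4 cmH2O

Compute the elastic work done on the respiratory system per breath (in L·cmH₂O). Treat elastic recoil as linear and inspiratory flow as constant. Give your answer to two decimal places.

Elastic work ≈ ½ × (Pplat − PEEP) × Vt = 0.5 × (16.5 − 4) × 0.550 L = 0.5 × 12.5 × 0.550 = 3.438 L·cmH2O.

3.44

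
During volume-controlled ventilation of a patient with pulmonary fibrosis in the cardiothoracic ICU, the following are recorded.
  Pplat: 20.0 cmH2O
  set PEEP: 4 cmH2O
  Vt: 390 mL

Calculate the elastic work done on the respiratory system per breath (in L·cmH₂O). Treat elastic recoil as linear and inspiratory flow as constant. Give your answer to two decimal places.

3.12

Elastic work ≈ ½ × (Pplat − PEEP) × Vt = 0.5 × (20.0 − 4) × 0.390 L = 0.5 × 16.0 × 0.390 = 3.12 L·cmH2O.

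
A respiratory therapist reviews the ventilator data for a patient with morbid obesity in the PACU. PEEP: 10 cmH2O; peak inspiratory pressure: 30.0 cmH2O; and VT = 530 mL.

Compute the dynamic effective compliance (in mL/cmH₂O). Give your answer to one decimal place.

Dynamic compliance = Vt / (PIP − PEEP) = 530 / (30.0 − 10) = 530 / 20.0 = 26.5 mL/cmH2O.

26.5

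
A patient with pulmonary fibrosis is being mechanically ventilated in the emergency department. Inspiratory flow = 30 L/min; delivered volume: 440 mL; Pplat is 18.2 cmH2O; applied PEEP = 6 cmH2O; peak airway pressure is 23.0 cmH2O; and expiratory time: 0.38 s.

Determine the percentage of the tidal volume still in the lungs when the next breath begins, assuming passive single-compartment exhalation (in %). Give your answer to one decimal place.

33.4

Flow: 30 L/min ÷ 60 = 0.5 L/s.
R = (PIP − Pplat)/V̇ = (23.0 − 18.2) / 0.5 = 4.8/0.5 = 9.6 cmH2O·s/L.
C = Vt/(Pplat − PEEP) = 440.0 / (18.2 − 6) = 440.0/12.2 = 36.066 mL/cmH2O.
τ = R × C = 9.6 × 0.03607 L/cmH2O = 0.3463 s.
Fraction remaining at end-expiration = e^(−Te/τ) = e^(−0.38/0.3463) = 0.3338 → 33.38%.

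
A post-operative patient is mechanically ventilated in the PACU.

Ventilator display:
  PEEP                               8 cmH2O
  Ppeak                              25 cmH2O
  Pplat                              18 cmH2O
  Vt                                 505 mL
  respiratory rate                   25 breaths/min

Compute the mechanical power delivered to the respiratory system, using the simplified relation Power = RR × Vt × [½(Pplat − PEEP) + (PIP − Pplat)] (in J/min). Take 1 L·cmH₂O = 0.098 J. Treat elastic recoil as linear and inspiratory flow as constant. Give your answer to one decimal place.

Per-breath work = Vt × [½(Pplat−PEEP) + (PIP−Pplat)] = 0.505 × [0.5×10.0 + 7.0] = 0.505 × 12.0 = 6.06 L·cmH2O.
Power = 25 × 6.06 = 151.5 L·cmH2O/min.
× 0.098 J/(L·cmH2O) → 14.847 J/min.

14.8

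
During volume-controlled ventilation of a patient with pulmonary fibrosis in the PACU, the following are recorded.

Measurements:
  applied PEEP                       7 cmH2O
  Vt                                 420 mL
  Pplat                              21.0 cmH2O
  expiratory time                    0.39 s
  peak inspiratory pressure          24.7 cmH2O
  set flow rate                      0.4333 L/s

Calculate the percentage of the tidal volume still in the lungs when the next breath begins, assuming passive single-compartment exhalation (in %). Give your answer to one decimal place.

21.8

R = (PIP − Pplat)/V̇ = (24.7 − 21.0) / 0.4333 = 3.7/0.4333 = 8.539 cmH2O·s/L.
C = Vt/(Pplat − PEEP) = 420.0 / (21.0 − 7) = 420.0/14.0 = 30.0 mL/cmH2O.
τ = R × C = 8.539 × 0.03 L/cmH2O = 0.2562 s.
Fraction remaining at end-expiration = e^(−Te/τ) = e^(−0.39/0.2562) = 0.2182 → 21.82%.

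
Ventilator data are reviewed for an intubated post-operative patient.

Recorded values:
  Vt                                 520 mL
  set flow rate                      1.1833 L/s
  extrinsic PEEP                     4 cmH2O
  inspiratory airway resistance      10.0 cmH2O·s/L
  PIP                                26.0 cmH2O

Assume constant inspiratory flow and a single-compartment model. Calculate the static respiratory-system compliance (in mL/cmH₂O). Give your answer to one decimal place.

Equation of motion (constant flow): PIP = Vt/C + R·V̇ + PEEP.
Vt/C = PIP − R·V̇ − PEEP = 26.0 − 10.0×1.1833 − 4 = 26.0 − 11.833 − 4 = 10.167 cmH2O.
C = Vt / 10.167 = 520 / 10.167 = 51.146 mL/cmH2O.

51.1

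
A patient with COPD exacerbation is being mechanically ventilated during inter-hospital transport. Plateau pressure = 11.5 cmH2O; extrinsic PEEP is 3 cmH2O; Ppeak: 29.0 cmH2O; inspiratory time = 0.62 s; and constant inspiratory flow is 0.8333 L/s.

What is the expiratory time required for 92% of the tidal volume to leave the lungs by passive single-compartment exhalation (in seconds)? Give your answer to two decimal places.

3.22

Vt = flow × Ti = 0.8333 L/s × 0.62 s × 1000 mL/L = 516.65 mL.
R = (PIP − Pplat)/V̇ = (29.0 − 11.5) / 0.8333 = 17.5/0.8333 = 21.001 cmH2O·s/L.
C = Vt/(Pplat − PEEP) = 516.65 / (11.5 − 3) = 516.65/8.5 = 60.782 mL/cmH2O.
τ = R × C = 21.001 × 0.06078 L/cmH2O = 1.276 s.
t = −τ·ln(1 − 0.92) = −1.276·ln(0.08) = 3.223 s.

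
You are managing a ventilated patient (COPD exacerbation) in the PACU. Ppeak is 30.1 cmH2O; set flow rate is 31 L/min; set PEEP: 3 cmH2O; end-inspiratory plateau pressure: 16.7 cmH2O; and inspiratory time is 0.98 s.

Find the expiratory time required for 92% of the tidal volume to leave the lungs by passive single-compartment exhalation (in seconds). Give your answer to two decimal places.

Flow: 31 L/min ÷ 60 = 0.5167 L/s.
Vt = flow × Ti = 0.5167 L/s × 0.98 s × 1000 mL/L = 506.37 mL.
R = (PIP − Pplat)/V̇ = (30.1 − 16.7) / 0.5167 = 13.4/0.5167 = 25.934 cmH2O·s/L.
C = Vt/(Pplat − PEEP) = 506.37 / (16.7 − 3) = 506.37/13.7 = 36.961 mL/cmH2O.
τ = R × C = 25.934 × 0.03696 L/cmH2O = 0.9585 s.
t = −τ·ln(1 − 0.92) = −0.9585·ln(0.08) = 2.421 s.

2.42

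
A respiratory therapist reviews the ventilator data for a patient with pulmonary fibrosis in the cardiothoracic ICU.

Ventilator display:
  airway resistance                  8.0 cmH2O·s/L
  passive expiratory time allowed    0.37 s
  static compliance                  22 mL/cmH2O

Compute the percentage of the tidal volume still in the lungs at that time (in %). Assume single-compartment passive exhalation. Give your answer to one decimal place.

τ = R × C = 8.0 × 22 mL/cmH2O = 8.0 × 0.022 L/cmH2O = 0.176 s.
Passive exhalation: V(t)/V₀ = e^(−t/τ) = e^(−0.37/0.176) = 0.1222.
Fraction remaining = 0.1222 → 12.22%.

12.2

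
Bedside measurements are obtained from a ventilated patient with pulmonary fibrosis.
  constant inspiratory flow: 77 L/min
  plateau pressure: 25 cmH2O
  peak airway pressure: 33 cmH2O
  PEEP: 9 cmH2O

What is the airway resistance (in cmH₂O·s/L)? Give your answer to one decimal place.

Flow: 77 L/min ÷ 60 = 1.2833 L/s.
Raw = (PIP − Pplat) / flow = (33 − 25) / 1.2833 = 8.0 / 1.2833 = 6.234 cmH2O·s/L.

6.2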